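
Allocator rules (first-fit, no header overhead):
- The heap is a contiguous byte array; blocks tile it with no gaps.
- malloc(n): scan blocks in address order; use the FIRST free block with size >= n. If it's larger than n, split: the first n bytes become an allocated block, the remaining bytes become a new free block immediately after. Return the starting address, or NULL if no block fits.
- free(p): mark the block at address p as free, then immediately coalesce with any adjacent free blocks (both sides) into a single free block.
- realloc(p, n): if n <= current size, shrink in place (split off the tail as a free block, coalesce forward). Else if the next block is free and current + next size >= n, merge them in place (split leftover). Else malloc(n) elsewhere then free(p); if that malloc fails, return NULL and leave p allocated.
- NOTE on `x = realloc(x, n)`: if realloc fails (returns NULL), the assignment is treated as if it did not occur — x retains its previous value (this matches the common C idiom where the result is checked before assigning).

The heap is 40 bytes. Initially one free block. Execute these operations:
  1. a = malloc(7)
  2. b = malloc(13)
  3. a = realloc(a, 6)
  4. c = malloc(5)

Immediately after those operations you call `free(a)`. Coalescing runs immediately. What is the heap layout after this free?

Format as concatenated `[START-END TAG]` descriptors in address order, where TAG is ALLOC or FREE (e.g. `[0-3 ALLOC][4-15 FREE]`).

Op 1: a = malloc(7) -> a = 0; heap: [0-6 ALLOC][7-39 FREE]
Op 2: b = malloc(13) -> b = 7; heap: [0-6 ALLOC][7-19 ALLOC][20-39 FREE]
Op 3: a = realloc(a, 6) -> a = 0; heap: [0-5 ALLOC][6-6 FREE][7-19 ALLOC][20-39 FREE]
Op 4: c = malloc(5) -> c = 20; heap: [0-5 ALLOC][6-6 FREE][7-19 ALLOC][20-24 ALLOC][25-39 FREE]
free(a): a = 0 -> block [0-5 ALLOC]; mark free, coalesce with adjacent free neighbors -> [0-6 FREE][7-19 ALLOC][20-24 ALLOC][25-39 FREE]

Answer: [0-6 FREE][7-19 ALLOC][20-24 ALLOC][25-39 FREE]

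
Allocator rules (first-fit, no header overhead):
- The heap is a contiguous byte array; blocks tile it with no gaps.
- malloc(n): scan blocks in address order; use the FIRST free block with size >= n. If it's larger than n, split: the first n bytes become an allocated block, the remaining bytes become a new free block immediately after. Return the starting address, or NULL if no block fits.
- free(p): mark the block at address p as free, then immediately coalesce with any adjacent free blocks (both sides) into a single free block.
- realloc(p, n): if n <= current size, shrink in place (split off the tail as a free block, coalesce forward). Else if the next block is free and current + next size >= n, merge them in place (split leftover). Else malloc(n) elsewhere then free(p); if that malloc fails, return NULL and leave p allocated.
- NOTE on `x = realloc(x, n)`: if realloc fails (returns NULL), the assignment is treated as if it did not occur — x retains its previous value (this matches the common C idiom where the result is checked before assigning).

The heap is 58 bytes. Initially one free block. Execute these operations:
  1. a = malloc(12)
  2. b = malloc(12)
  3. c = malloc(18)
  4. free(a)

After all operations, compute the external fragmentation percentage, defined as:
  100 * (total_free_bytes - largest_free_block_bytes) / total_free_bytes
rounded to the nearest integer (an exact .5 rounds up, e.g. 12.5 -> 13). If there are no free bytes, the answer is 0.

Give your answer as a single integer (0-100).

Op 1: a = malloc(12) -> a = 0; heap: [0-11 ALLOC][12-57 FREE]
Op 2: b = malloc(12) -> b = 12; heap: [0-11 ALLOC][12-23 ALLOC][24-57 FREE]
Op 3: c = malloc(18) -> c = 24; heap: [0-11 ALLOC][12-23 ALLOC][24-41 ALLOC][42-57 FREE]
Op 4: free(a) -> (freed a); heap: [0-11 FREE][12-23 ALLOC][24-41 ALLOC][42-57 FREE]
Free blocks: [12 16] total_free=28 largest=16 -> 100*(28-16)/28 = 1200/28 ≈ 42.857 -> rounds to 43

Answer: 43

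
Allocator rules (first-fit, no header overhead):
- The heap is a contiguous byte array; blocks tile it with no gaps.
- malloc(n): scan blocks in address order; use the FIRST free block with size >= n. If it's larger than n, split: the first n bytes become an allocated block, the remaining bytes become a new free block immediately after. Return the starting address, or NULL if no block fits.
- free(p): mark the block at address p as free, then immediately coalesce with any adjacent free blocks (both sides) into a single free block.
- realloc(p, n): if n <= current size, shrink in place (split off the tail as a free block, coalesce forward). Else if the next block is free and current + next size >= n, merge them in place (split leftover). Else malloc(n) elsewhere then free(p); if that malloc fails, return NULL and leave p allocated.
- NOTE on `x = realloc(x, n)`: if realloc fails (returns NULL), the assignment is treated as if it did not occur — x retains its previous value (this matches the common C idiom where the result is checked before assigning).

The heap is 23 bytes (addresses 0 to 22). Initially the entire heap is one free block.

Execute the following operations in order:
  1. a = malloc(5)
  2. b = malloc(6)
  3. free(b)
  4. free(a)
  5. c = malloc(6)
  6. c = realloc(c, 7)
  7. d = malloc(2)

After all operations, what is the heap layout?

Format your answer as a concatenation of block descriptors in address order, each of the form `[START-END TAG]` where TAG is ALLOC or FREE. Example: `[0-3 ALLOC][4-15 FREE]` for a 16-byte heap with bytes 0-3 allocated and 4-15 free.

Answer: [0-6 ALLOC][7-8 ALLOC][9-22 FREE]

Derivation:
Op 1: a = malloc(5) -> a = 0; heap: [0-4 ALLOC][5-22 FREE]
Op 2: b = malloc(6) -> b = 5; heap: [0-4 ALLOC][5-10 ALLOC][11-22 FREE]
Op 3: free(b) -> (freed b); heap: [0-4 ALLOC][5-22 FREE]
Op 4: free(a) -> (freed a); heap: [0-22 FREE]
Op 5: c = malloc(6) -> c = 0; heap: [0-5 ALLOC][6-22 FREE]
Op 6: c = realloc(c, 7) -> c = 0; heap: [0-6 ALLOC][7-22 FREE]
Op 7: d = malloc(2) -> d = 7; heap: [0-6 ALLOC][7-8 ALLOC][9-22 FREE]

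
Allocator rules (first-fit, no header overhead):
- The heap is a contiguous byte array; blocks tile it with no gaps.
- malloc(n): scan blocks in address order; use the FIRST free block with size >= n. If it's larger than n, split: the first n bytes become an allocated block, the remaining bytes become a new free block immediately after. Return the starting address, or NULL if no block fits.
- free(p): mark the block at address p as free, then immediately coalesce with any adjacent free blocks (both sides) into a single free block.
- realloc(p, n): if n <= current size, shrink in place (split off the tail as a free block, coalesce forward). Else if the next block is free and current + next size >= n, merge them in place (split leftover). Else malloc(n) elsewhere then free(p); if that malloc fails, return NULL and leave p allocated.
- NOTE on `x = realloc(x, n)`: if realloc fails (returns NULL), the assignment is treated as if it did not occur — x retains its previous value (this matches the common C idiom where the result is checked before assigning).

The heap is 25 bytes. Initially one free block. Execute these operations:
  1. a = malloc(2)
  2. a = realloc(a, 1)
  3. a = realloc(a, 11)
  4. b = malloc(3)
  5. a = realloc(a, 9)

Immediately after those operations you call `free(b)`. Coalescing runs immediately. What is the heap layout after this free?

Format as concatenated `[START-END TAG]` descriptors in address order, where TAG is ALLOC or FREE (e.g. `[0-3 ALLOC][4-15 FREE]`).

Op 1: a = malloc(2) -> a = 0; heap: [0-1 ALLOC][2-24 FREE]
Op 2: a = realloc(a, 1) -> a = 0; heap: [0-0 ALLOC][1-24 FREE]
Op 3: a = realloc(a, 11) -> a = 0; heap: [0-10 ALLOC][11-24 FREE]
Op 4: b = malloc(3) -> b = 11; heap: [0-10 ALLOC][11-13 ALLOC][14-24 FREE]
Op 5: a = realloc(a, 9) -> a = 0; heap: [0-8 ALLOC][9-10 FREE][11-13 ALLOC][14-24 FREE]
free(b): b = 11 -> block [11-13 ALLOC]; mark free, coalesce with adjacent free neighbors -> [0-8 ALLOC][9-24 FREE]

Answer: [0-8 ALLOC][9-24 FREE]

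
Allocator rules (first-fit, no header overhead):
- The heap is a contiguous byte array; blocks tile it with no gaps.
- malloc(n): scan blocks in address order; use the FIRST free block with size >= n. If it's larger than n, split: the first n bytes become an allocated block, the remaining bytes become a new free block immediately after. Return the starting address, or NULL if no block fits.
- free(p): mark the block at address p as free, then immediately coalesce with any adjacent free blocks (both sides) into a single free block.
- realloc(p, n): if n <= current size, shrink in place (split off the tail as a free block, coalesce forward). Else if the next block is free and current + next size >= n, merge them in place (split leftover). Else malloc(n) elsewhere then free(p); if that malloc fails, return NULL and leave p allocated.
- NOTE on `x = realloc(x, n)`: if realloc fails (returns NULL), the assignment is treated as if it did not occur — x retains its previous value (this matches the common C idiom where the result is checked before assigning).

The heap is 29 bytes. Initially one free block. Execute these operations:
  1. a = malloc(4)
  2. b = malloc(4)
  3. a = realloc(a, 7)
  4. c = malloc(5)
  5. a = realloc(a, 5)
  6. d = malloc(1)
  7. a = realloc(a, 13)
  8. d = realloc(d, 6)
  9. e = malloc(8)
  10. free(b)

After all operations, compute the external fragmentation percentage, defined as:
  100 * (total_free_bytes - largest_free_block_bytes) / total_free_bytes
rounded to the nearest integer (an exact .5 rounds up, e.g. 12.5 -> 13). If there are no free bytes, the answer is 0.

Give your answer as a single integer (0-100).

Answer: 38

Derivation:
Op 1: a = malloc(4) -> a = 0; heap: [0-3 ALLOC][4-28 FREE]
Op 2: b = malloc(4) -> b = 4; heap: [0-3 ALLOC][4-7 ALLOC][8-28 FREE]
Op 3: a = realloc(a, 7) -> a = 8; heap: [0-3 FREE][4-7 ALLOC][8-14 ALLOC][15-28 FREE]
Op 4: c = malloc(5) -> c = 15; heap: [0-3 FREE][4-7 ALLOC][8-14 ALLOC][15-19 ALLOC][20-28 FREE]
Op 5: a = realloc(a, 5) -> a = 8; heap: [0-3 FREE][4-7 ALLOC][8-12 ALLOC][13-14 FREE][15-19 ALLOC][20-28 FREE]
Op 6: d = malloc(1) -> d = 0; heap: [0-0 ALLOC][1-3 FREE][4-7 ALLOC][8-12 ALLOC][13-14 FREE][15-19 ALLOC][20-28 FREE]
Op 7: a = realloc(a, 13) -> NULL (a unchanged); heap: [0-0 ALLOC][1-3 FREE][4-7 ALLOC][8-12 ALLOC][13-14 FREE][15-19 ALLOC][20-28 FREE]
Op 8: d = realloc(d, 6) -> d = 20; heap: [0-3 FREE][4-7 ALLOC][8-12 ALLOC][13-14 FREE][15-19 ALLOC][20-25 ALLOC][26-28 FREE]
Op 9: e = malloc(8) -> e = NULL; heap: [0-3 FREE][4-7 ALLOC][8-12 ALLOC][13-14 FREE][15-19 ALLOC][20-25 ALLOC][26-28 FREE]
Op 10: free(b) -> (freed b); heap: [0-7 FREE][8-12 ALLOC][13-14 FREE][15-19 ALLOC][20-25 ALLOC][26-28 FREE]
Free blocks: [8 2 3] total_free=13 largest=8 -> 100*(13-8)/13 = 500/13 ≈ 38.462 -> rounds to 38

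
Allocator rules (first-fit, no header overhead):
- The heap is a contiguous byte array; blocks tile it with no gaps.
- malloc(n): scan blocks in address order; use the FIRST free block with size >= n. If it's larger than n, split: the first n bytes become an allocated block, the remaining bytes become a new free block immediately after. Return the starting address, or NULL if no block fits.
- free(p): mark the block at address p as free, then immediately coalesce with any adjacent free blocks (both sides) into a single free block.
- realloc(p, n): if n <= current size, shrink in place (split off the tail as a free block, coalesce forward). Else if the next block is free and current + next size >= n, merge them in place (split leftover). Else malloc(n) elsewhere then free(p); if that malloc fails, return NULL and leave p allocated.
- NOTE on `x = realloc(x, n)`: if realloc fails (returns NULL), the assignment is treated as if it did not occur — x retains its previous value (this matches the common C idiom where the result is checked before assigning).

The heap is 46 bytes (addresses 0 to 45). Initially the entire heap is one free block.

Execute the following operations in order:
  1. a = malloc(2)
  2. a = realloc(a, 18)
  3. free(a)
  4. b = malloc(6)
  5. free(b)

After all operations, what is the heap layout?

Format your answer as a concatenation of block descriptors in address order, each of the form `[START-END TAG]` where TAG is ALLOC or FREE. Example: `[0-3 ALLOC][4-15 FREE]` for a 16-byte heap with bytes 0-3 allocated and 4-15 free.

Answer: [0-45 FREE]

Derivation:
Op 1: a = malloc(2) -> a = 0; heap: [0-1 ALLOC][2-45 FREE]
Op 2: a = realloc(a, 18) -> a = 0; heap: [0-17 ALLOC][18-45 FREE]
Op 3: free(a) -> (freed a); heap: [0-45 FREE]
Op 4: b = malloc(6) -> b = 0; heap: [0-5 ALLOC][6-45 FREE]
Op 5: free(b) -> (freed b); heap: [0-45 FREE]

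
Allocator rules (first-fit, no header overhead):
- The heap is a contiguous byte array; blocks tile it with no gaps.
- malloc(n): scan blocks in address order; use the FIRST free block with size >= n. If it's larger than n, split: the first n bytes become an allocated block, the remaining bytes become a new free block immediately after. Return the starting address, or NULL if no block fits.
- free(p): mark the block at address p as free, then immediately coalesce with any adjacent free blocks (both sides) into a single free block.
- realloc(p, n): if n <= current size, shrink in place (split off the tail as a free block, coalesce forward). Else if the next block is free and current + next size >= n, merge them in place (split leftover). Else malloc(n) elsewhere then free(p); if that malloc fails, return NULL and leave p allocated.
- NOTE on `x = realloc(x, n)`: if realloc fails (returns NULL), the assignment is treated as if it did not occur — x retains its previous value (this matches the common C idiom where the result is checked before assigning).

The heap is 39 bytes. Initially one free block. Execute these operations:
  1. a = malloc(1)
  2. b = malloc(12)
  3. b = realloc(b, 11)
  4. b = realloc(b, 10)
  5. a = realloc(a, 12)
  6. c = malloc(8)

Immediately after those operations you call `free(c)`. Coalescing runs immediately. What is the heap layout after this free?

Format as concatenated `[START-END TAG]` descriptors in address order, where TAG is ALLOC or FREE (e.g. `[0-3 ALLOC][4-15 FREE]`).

Op 1: a = malloc(1) -> a = 0; heap: [0-0 ALLOC][1-38 FREE]
Op 2: b = malloc(12) -> b = 1; heap: [0-0 ALLOC][1-12 ALLOC][13-38 FREE]
Op 3: b = realloc(b, 11) -> b = 1; heap: [0-0 ALLOC][1-11 ALLOC][12-38 FREE]
Op 4: b = realloc(b, 10) -> b = 1; heap: [0-0 ALLOC][1-10 ALLOC][11-38 FREE]
Op 5: a = realloc(a, 12) -> a = 11; heap: [0-0 FREE][1-10 ALLOC][11-22 ALLOC][23-38 FREE]
Op 6: c = malloc(8) -> c = 23; heap: [0-0 FREE][1-10 ALLOC][11-22 ALLOC][23-30 ALLOC][31-38 FREE]
free(c): c = 23 -> block [23-30 ALLOC]; mark free, coalesce with adjacent free neighbors -> [0-0 FREE][1-10 ALLOC][11-22 ALLOC][23-38 FREE]

Answer: [0-0 FREE][1-10 ALLOC][11-22 ALLOC][23-38 FREE]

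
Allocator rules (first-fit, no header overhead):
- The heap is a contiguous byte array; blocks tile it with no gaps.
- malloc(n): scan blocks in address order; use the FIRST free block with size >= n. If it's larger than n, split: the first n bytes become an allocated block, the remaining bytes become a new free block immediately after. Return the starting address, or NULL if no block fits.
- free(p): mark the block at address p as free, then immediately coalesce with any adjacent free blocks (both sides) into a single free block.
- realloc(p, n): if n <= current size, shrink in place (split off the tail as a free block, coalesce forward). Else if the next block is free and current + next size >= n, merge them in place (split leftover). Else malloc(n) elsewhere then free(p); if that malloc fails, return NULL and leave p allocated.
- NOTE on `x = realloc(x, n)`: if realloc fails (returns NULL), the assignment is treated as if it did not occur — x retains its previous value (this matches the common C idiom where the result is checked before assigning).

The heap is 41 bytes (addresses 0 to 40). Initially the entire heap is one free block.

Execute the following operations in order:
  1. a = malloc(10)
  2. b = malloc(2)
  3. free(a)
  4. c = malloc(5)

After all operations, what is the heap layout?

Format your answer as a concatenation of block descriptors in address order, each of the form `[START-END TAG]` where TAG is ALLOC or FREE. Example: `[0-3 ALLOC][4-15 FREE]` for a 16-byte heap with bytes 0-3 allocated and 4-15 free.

Answer: [0-4 ALLOC][5-9 FREE][10-11 ALLOC][12-40 FREE]

Derivation:
Op 1: a = malloc(10) -> a = 0; heap: [0-9 ALLOC][10-40 FREE]
Op 2: b = malloc(2) -> b = 10; heap: [0-9 ALLOC][10-11 ALLOC][12-40 FREE]
Op 3: free(a) -> (freed a); heap: [0-9 FREE][10-11 ALLOC][12-40 FREE]
Op 4: c = malloc(5) -> c = 0; heap: [0-4 ALLOC][5-9 FREE][10-11 ALLOC][12-40 FREE]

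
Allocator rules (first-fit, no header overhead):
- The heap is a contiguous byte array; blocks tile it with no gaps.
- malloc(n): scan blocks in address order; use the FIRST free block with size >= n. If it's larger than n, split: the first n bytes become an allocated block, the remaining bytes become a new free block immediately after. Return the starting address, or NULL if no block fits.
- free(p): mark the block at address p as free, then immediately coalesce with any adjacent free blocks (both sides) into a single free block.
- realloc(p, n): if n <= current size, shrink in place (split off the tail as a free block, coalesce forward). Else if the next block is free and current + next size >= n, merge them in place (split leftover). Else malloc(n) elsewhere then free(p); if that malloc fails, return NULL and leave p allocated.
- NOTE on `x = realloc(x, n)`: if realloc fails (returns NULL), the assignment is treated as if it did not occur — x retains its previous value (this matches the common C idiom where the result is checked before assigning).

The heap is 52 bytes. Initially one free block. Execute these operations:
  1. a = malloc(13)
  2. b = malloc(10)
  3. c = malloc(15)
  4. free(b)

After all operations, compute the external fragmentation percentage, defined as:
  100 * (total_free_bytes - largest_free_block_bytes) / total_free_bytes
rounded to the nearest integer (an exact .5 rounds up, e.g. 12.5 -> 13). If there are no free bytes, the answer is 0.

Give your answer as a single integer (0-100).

Answer: 42

Derivation:
Op 1: a = malloc(13) -> a = 0; heap: [0-12 ALLOC][13-51 FREE]
Op 2: b = malloc(10) -> b = 13; heap: [0-12 ALLOC][13-22 ALLOC][23-51 FREE]
Op 3: c = malloc(15) -> c = 23; heap: [0-12 ALLOC][13-22 ALLOC][23-37 ALLOC][38-51 FREE]
Op 4: free(b) -> (freed b); heap: [0-12 ALLOC][13-22 FREE][23-37 ALLOC][38-51 FREE]
Free blocks: [10 14] total_free=24 largest=14 -> 100*(24-14)/24 = 1000/24 ≈ 41.667 -> rounds to 42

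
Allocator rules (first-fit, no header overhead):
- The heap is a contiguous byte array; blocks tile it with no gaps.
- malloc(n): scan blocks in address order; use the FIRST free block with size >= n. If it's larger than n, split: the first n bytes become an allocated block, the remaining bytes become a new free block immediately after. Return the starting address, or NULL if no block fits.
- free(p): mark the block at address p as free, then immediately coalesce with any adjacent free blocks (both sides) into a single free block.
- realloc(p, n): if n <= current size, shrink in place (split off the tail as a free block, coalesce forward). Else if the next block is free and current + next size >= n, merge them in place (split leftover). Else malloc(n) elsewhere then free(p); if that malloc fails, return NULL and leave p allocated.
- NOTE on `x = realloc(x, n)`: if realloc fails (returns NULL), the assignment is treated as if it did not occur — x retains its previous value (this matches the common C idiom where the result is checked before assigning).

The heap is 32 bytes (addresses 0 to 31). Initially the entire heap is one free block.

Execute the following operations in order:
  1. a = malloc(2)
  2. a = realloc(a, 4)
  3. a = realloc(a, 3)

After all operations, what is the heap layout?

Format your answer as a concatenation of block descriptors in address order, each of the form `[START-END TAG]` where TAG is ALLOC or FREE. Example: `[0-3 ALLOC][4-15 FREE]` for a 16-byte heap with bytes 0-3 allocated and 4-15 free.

Op 1: a = malloc(2) -> a = 0; heap: [0-1 ALLOC][2-31 FREE]
Op 2: a = realloc(a, 4) -> a = 0; heap: [0-3 ALLOC][4-31 FREE]
Op 3: a = realloc(a, 3) -> a = 0; heap: [0-2 ALLOC][3-31 FREE]

Answer: [0-2 ALLOC][3-31 FREE]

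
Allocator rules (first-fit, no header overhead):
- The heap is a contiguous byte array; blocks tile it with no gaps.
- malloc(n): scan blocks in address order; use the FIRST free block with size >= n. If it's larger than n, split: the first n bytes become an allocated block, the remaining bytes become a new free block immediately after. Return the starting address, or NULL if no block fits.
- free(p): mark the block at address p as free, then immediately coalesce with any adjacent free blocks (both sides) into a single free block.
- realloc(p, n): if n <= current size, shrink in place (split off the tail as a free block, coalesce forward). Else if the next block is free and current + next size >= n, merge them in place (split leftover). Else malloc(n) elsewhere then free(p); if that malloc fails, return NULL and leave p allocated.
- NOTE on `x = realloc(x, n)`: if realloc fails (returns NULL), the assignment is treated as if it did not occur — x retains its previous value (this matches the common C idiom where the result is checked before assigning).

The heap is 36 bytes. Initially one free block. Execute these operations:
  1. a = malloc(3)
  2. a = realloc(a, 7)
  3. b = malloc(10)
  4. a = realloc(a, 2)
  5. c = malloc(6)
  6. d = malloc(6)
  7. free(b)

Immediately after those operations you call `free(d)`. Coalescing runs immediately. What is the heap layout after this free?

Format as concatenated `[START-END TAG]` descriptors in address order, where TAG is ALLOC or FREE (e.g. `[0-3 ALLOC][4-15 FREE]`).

Answer: [0-1 ALLOC][2-16 FREE][17-22 ALLOC][23-35 FREE]

Derivation:
Op 1: a = malloc(3) -> a = 0; heap: [0-2 ALLOC][3-35 FREE]
Op 2: a = realloc(a, 7) -> a = 0; heap: [0-6 ALLOC][7-35 FREE]
Op 3: b = malloc(10) -> b = 7; heap: [0-6 ALLOC][7-16 ALLOC][17-35 FREE]
Op 4: a = realloc(a, 2) -> a = 0; heap: [0-1 ALLOC][2-6 FREE][7-16 ALLOC][17-35 FREE]
Op 5: c = malloc(6) -> c = 17; heap: [0-1 ALLOC][2-6 FREE][7-16 ALLOC][17-22 ALLOC][23-35 FREE]
Op 6: d = malloc(6) -> d = 23; heap: [0-1 ALLOC][2-6 FREE][7-16 ALLOC][17-22 ALLOC][23-28 ALLOC][29-35 FREE]
Op 7: free(b) -> (freed b); heap: [0-1 ALLOC][2-16 FREE][17-22 ALLOC][23-28 ALLOC][29-35 FREE]
free(d): d = 23 -> block [23-28 ALLOC]; mark free, coalesce with adjacent free neighbors -> [0-1 ALLOC][2-16 FREE][17-22 ALLOC][23-35 FREE]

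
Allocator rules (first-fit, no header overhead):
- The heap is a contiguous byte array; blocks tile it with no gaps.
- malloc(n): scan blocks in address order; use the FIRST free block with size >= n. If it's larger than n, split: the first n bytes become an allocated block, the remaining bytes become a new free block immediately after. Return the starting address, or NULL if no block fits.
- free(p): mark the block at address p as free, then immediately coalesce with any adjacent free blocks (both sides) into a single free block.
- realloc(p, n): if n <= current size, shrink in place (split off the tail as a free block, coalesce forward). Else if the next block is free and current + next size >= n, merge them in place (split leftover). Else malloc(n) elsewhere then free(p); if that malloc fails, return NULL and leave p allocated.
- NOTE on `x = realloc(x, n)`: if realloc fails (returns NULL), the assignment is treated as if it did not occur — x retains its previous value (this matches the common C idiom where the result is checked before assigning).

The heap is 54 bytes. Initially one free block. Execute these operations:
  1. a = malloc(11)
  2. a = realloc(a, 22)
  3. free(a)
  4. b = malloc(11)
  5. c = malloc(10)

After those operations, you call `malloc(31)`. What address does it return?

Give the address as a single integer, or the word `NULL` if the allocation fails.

Answer: 21

Derivation:
Op 1: a = malloc(11) -> a = 0; heap: [0-10 ALLOC][11-53 FREE]
Op 2: a = realloc(a, 22) -> a = 0; heap: [0-21 ALLOC][22-53 FREE]
Op 3: free(a) -> (freed a); heap: [0-53 FREE]
Op 4: b = malloc(11) -> b = 0; heap: [0-10 ALLOC][11-53 FREE]
Op 5: c = malloc(10) -> c = 11; heap: [0-10 ALLOC][11-20 ALLOC][21-53 FREE]
malloc(31): first-fit scan over [0-10 ALLOC][11-20 ALLOC][21-53 FREE] -> 21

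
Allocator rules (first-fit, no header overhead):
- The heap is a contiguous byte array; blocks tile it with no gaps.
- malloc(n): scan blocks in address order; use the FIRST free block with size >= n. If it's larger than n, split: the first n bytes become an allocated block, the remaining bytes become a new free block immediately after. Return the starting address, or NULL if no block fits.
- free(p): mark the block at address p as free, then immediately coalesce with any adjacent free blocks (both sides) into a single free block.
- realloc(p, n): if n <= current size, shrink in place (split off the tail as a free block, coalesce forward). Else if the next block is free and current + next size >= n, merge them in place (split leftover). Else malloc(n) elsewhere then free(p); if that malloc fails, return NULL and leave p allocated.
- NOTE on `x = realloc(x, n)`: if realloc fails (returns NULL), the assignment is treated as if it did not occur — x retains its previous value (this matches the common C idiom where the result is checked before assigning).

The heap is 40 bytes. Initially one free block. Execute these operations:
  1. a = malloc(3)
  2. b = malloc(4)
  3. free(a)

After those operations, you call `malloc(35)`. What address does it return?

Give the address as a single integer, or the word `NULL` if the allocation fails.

Answer: NULL

Derivation:
Op 1: a = malloc(3) -> a = 0; heap: [0-2 ALLOC][3-39 FREE]
Op 2: b = malloc(4) -> b = 3; heap: [0-2 ALLOC][3-6 ALLOC][7-39 FREE]
Op 3: free(a) -> (freed a); heap: [0-2 FREE][3-6 ALLOC][7-39 FREE]
malloc(35): first-fit scan over [0-2 FREE][3-6 ALLOC][7-39 FREE] -> NULL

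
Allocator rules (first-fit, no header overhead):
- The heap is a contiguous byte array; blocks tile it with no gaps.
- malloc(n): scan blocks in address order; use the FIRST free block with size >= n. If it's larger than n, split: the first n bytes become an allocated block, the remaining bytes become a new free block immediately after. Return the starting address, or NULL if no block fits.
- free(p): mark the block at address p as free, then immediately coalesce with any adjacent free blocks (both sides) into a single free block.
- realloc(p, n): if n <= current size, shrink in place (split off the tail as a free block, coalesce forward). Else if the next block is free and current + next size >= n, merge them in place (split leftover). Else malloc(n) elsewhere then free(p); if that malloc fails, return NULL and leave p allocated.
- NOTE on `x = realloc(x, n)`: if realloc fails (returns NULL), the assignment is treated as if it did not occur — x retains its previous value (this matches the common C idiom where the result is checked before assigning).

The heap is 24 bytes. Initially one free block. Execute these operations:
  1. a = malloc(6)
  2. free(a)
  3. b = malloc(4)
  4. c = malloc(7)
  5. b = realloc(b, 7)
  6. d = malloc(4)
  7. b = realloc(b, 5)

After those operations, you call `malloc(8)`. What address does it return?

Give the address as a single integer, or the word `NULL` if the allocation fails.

Answer: 16

Derivation:
Op 1: a = malloc(6) -> a = 0; heap: [0-5 ALLOC][6-23 FREE]
Op 2: free(a) -> (freed a); heap: [0-23 FREE]
Op 3: b = malloc(4) -> b = 0; heap: [0-3 ALLOC][4-23 FREE]
Op 4: c = malloc(7) -> c = 4; heap: [0-3 ALLOC][4-10 ALLOC][11-23 FREE]
Op 5: b = realloc(b, 7) -> b = 11; heap: [0-3 FREE][4-10 ALLOC][11-17 ALLOC][18-23 FREE]
Op 6: d = malloc(4) -> d = 0; heap: [0-3 ALLOC][4-10 ALLOC][11-17 ALLOC][18-23 FREE]
Op 7: b = realloc(b, 5) -> b = 11; heap: [0-3 ALLOC][4-10 ALLOC][11-15 ALLOC][16-23 FREE]
malloc(8): first-fit scan over [0-3 ALLOC][4-10 ALLOC][11-15 ALLOC][16-23 FREE] -> 16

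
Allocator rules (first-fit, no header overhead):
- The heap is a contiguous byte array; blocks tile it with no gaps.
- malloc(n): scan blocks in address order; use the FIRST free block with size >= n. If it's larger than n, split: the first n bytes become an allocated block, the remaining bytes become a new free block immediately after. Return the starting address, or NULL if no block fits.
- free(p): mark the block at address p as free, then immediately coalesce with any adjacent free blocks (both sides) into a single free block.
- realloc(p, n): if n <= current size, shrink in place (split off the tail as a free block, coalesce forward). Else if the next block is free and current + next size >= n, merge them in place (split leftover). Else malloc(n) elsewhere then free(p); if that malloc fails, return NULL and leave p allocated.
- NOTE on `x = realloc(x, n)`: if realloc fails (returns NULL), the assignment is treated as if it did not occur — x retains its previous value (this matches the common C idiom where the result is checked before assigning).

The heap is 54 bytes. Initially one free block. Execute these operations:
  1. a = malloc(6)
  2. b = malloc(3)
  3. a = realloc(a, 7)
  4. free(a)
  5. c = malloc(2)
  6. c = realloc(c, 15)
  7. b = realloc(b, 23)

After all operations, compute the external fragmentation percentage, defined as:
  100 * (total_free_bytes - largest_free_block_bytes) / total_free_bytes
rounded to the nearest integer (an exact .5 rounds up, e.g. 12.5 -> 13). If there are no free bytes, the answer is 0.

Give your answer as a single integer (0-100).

Op 1: a = malloc(6) -> a = 0; heap: [0-5 ALLOC][6-53 FREE]
Op 2: b = malloc(3) -> b = 6; heap: [0-5 ALLOC][6-8 ALLOC][9-53 FREE]
Op 3: a = realloc(a, 7) -> a = 9; heap: [0-5 FREE][6-8 ALLOC][9-15 ALLOC][16-53 FREE]
Op 4: free(a) -> (freed a); heap: [0-5 FREE][6-8 ALLOC][9-53 FREE]
Op 5: c = malloc(2) -> c = 0; heap: [0-1 ALLOC][2-5 FREE][6-8 ALLOC][9-53 FREE]
Op 6: c = realloc(c, 15) -> c = 9; heap: [0-5 FREE][6-8 ALLOC][9-23 ALLOC][24-53 FREE]
Op 7: b = realloc(b, 23) -> b = 24; heap: [0-8 FREE][9-23 ALLOC][24-46 ALLOC][47-53 FREE]
Free blocks: [9 7] total_free=16 largest=9 -> 100*(16-9)/16 = 700/16 = 43.75 -> rounds to 44

Answer: 44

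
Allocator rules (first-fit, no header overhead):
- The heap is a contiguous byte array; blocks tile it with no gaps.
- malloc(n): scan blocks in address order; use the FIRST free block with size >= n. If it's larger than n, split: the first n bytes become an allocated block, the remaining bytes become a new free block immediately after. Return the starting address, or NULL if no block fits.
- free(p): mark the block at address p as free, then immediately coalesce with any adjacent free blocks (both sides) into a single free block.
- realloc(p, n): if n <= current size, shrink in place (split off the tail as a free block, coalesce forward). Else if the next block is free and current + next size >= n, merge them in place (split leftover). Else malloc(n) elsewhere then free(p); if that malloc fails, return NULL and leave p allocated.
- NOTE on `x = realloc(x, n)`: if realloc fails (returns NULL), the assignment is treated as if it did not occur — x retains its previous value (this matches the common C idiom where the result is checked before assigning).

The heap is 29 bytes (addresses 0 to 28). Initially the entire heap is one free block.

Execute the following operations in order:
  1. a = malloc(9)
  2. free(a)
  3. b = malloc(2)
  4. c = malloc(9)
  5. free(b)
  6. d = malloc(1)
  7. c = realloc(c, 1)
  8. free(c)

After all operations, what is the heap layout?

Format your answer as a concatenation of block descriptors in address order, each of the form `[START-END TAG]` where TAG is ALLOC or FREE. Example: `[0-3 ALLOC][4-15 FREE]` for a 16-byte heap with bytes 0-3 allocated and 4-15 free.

Op 1: a = malloc(9) -> a = 0; heap: [0-8 ALLOC][9-28 FREE]
Op 2: free(a) -> (freed a); heap: [0-28 FREE]
Op 3: b = malloc(2) -> b = 0; heap: [0-1 ALLOC][2-28 FREE]
Op 4: c = malloc(9) -> c = 2; heap: [0-1 ALLOC][2-10 ALLOC][11-28 FREE]
Op 5: free(b) -> (freed b); heap: [0-1 FREE][2-10 ALLOC][11-28 FREE]
Op 6: d = malloc(1) -> d = 0; heap: [0-0 ALLOC][1-1 FREE][2-10 ALLOC][11-28 FREE]
Op 7: c = realloc(c, 1) -> c = 2; heap: [0-0 ALLOC][1-1 FREE][2-2 ALLOC][3-28 FREE]
Op 8: free(c) -> (freed c); heap: [0-0 ALLOC][1-28 FREE]

Answer: [0-0 ALLOC][1-28 FREE]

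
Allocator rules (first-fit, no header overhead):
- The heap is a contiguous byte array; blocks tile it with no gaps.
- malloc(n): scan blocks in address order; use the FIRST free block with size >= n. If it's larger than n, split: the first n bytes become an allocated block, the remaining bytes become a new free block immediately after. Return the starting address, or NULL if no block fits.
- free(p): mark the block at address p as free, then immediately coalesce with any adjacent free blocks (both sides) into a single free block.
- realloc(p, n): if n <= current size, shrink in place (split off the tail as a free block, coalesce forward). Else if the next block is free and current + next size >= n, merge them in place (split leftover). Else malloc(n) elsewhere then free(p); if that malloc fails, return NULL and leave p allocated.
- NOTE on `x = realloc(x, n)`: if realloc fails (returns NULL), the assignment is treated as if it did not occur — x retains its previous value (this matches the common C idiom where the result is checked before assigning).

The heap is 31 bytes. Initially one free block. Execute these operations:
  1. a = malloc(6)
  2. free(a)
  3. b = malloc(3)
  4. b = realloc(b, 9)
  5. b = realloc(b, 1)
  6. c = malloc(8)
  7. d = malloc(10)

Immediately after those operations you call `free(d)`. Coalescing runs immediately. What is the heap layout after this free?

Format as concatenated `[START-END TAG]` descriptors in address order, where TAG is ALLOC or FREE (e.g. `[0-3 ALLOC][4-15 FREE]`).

Op 1: a = malloc(6) -> a = 0; heap: [0-5 ALLOC][6-30 FREE]
Op 2: free(a) -> (freed a); heap: [0-30 FREE]
Op 3: b = malloc(3) -> b = 0; heap: [0-2 ALLOC][3-30 FREE]
Op 4: b = realloc(b, 9) -> b = 0; heap: [0-8 ALLOC][9-30 FREE]
Op 5: b = realloc(b, 1) -> b = 0; heap: [0-0 ALLOC][1-30 FREE]
Op 6: c = malloc(8) -> c = 1; heap: [0-0 ALLOC][1-8 ALLOC][9-30 FREE]
Op 7: d = malloc(10) -> d = 9; heap: [0-0 ALLOC][1-8 ALLOC][9-18 ALLOC][19-30 FREE]
free(d): d = 9 -> block [9-18 ALLOC]; mark free, coalesce with adjacent free neighbors -> [0-0 ALLOC][1-8 ALLOC][9-30 FREE]

Answer: [0-0 ALLOC][1-8 ALLOC][9-30 FREE]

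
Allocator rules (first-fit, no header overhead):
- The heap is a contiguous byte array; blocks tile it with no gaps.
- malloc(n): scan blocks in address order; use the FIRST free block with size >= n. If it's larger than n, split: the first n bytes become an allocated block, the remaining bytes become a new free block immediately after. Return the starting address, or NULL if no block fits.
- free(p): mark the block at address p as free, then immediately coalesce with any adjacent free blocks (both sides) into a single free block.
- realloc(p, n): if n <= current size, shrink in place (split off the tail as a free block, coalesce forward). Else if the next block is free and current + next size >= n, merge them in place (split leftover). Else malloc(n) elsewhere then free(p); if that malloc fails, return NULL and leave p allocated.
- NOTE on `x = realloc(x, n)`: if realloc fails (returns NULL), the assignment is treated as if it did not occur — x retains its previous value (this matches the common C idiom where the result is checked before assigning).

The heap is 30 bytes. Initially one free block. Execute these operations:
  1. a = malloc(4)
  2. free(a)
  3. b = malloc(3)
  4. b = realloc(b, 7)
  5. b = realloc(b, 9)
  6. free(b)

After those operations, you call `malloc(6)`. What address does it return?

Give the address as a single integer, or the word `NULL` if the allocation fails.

Op 1: a = malloc(4) -> a = 0; heap: [0-3 ALLOC][4-29 FREE]
Op 2: free(a) -> (freed a); heap: [0-29 FREE]
Op 3: b = malloc(3) -> b = 0; heap: [0-2 ALLOC][3-29 FREE]
Op 4: b = realloc(b, 7) -> b = 0; heap: [0-6 ALLOC][7-29 FREE]
Op 5: b = realloc(b, 9) -> b = 0; heap: [0-8 ALLOC][9-29 FREE]
Op 6: free(b) -> (freed b); heap: [0-29 FREE]
malloc(6): first-fit scan over [0-29 FREE] -> 0

Answer: 0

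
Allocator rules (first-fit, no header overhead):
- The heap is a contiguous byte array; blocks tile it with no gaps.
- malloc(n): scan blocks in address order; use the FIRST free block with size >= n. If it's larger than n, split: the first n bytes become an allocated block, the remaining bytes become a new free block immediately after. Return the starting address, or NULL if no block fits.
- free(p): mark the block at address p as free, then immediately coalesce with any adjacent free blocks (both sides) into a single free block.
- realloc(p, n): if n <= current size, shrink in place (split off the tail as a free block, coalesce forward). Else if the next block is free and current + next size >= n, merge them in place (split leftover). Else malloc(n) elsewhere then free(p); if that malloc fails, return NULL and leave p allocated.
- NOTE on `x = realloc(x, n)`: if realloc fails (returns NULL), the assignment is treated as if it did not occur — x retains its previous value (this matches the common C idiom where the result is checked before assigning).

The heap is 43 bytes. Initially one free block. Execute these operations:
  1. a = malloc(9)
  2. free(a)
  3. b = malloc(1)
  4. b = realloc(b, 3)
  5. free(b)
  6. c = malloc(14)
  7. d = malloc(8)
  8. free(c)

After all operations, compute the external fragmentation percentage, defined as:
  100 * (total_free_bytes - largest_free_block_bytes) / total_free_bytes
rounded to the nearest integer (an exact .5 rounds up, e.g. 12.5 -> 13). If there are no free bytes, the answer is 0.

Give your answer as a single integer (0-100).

Answer: 40

Derivation:
Op 1: a = malloc(9) -> a = 0; heap: [0-8 ALLOC][9-42 FREE]
Op 2: free(a) -> (freed a); heap: [0-42 FREE]
Op 3: b = malloc(1) -> b = 0; heap: [0-0 ALLOC][1-42 FREE]
Op 4: b = realloc(b, 3) -> b = 0; heap: [0-2 ALLOC][3-42 FREE]
Op 5: free(b) -> (freed b); heap: [0-42 FREE]
Op 6: c = malloc(14) -> c = 0; heap: [0-13 ALLOC][14-42 FREE]
Op 7: d = malloc(8) -> d = 14; heap: [0-13 ALLOC][14-21 ALLOC][22-42 FREE]
Op 8: free(c) -> (freed c); heap: [0-13 FREE][14-21 ALLOC][22-42 FREE]
Free blocks: [14 21] total_free=35 largest=21 -> 100*(35-21)/35 = 1400/35 = 40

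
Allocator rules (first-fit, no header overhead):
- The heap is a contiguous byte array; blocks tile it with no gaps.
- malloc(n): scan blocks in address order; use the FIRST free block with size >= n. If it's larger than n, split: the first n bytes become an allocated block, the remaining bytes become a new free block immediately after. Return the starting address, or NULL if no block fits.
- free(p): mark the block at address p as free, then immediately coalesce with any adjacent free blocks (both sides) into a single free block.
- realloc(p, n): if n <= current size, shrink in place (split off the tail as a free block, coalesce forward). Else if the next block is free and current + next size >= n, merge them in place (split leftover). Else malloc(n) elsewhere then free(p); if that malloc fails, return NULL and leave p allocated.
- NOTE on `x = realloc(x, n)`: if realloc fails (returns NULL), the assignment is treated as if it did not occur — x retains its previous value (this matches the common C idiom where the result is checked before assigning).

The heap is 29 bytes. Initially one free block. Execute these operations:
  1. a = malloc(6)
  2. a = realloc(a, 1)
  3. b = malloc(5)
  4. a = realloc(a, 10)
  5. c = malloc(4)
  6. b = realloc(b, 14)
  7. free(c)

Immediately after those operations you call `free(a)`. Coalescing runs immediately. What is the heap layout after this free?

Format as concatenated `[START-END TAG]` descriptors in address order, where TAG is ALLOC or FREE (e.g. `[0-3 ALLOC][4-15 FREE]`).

Op 1: a = malloc(6) -> a = 0; heap: [0-5 ALLOC][6-28 FREE]
Op 2: a = realloc(a, 1) -> a = 0; heap: [0-0 ALLOC][1-28 FREE]
Op 3: b = malloc(5) -> b = 1; heap: [0-0 ALLOC][1-5 ALLOC][6-28 FREE]
Op 4: a = realloc(a, 10) -> a = 6; heap: [0-0 FREE][1-5 ALLOC][6-15 ALLOC][16-28 FREE]
Op 5: c = malloc(4) -> c = 16; heap: [0-0 FREE][1-5 ALLOC][6-15 ALLOC][16-19 ALLOC][20-28 FREE]
Op 6: b = realloc(b, 14) -> NULL (b unchanged); heap: [0-0 FREE][1-5 ALLOC][6-15 ALLOC][16-19 ALLOC][20-28 FREE]
Op 7: free(c) -> (freed c); heap: [0-0 FREE][1-5 ALLOC][6-15 ALLOC][16-28 FREE]
free(a): a = 6 -> block [6-15 ALLOC]; mark free, coalesce with adjacent free neighbors -> [0-0 FREE][1-5 ALLOC][6-28 FREE]

Answer: [0-0 FREE][1-5 ALLOC][6-28 FREE]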